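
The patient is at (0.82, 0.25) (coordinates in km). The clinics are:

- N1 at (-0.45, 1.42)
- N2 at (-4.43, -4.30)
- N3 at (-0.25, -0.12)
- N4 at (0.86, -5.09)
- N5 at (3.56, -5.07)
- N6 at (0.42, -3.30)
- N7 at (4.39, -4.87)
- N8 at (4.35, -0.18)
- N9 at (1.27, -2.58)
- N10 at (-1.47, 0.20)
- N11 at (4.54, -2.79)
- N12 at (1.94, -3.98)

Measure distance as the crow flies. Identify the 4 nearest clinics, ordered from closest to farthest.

N3, N1, N10, N9

Distances from (0.82, 0.25):
N1: √((-1.27)² + (1.17)²) = √(1.6129 + 1.3689) = 1.73 km
N2: √((-5.25)² + (-4.55)²) = √(27.5625 + 20.7025) = 6.95 km
N3: √((-1.07)² + (-0.37)²) = √(1.1449 + 0.1369) = 1.13 km
N4: √((0.04)² + (-5.34)²) = √(0.0016 + 28.5156) = 5.34 km
N5: √((2.74)² + (-5.32)²) = √(7.5076 + 28.3024) = 5.98 km
N6: √((-0.40)² + (-3.55)²) = √(0.1600 + 12.6025) = 3.57 km
N7: √((3.57)² + (-5.12)²) = √(12.7449 + 26.2144) = 6.24 km
N8: √((3.53)² + (-0.43)²) = √(12.4609 + 0.1849) = 3.56 km
N9: √((0.45)² + (-2.83)²) = √(0.2025 + 8.0089) = 2.87 km
N10: √((-2.29)² + (-0.05)²) = √(5.2441 + 0.0025) = 2.29 km
N11: √((3.72)² + (-3.04)²) = √(13.8384 + 9.2416) = 4.80 km
N12: √((1.12)² + (-4.23)²) = √(1.2544 + 17.8929) = 4.38 km
Sorted: N3 (1.13 km) < N1 (1.73 km) < N10 (2.29 km) < N9 (2.87 km) < N8 (3.56 km) < N6 (3.57 km) < …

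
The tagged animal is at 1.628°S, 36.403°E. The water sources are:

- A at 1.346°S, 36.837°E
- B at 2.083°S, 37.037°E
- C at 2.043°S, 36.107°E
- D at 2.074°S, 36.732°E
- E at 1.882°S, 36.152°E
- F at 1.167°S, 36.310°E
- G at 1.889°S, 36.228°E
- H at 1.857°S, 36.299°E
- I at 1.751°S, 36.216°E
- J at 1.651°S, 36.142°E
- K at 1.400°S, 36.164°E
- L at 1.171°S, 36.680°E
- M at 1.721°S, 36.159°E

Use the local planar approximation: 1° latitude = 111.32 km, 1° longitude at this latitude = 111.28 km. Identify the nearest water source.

I

Distances from 1.628°S, 36.403°E:
A: 57.601 km
B: 86.850 km
C: 56.738 km
D: 61.688 km
E: 39.745 km
F: 52.352 km
G: 34.977 km
H: 27.996 km
I: 24.910 km
J: 29.157 km
K: 36.763 km
L: 59.483 km
M: 29.059 km
Minimum: I at 24.910 km.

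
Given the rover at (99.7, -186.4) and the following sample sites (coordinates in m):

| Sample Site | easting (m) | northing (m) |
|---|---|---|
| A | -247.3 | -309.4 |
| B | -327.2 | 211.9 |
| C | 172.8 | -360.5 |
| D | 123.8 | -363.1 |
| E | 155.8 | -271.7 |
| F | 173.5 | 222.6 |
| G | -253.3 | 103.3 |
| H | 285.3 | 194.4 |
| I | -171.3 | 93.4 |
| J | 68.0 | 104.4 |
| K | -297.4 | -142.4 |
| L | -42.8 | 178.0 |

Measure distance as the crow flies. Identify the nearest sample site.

E

Distances from (99.7, -186.4):
A: √((-347.0)² + (-123.0)²) = √(120409.000 + 15129.000) = 368.2 m
B: √((-426.9)² + (398.3)²) = √(182243.610 + 158642.890) = 583.9 m
C: √((73.1)² + (-174.1)²) = √(5343.610 + 30310.810) = 188.8 m
D: √((24.1)² + (-176.7)²) = √(580.810 + 31222.890) = 178.3 m
E: √((56.1)² + (-85.3)²) = √(3147.210 + 7276.090) = 102.1 m
F: √((73.8)² + (409.0)²) = √(5446.440 + 167281.000) = 415.6 m
G: √((-353.0)² + (289.7)²) = √(124609.000 + 83926.090) = 456.7 m
H: √((185.6)² + (380.8)²) = √(34447.360 + 145008.640) = 423.6 m
I: √((-271.0)² + (279.8)²) = √(73441.000 + 78288.040) = 389.5 m
J: √((-31.7)² + (290.8)²) = √(1004.890 + 84564.640) = 292.5 m
K: √((-397.1)² + (44.0)²) = √(157688.410 + 1936.000) = 399.5 m
L: √((-142.5)² + (364.4)²) = √(20306.250 + 132787.360) = 391.3 m
Minimum: E at 102.1 m.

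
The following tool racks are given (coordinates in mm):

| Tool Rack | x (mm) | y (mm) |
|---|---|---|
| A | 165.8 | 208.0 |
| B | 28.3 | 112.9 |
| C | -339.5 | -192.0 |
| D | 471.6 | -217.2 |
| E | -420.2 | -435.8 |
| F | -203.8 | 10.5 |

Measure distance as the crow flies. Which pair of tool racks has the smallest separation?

A and B

Pairwise distances:
A–B: √((-137.5)² + (-95.1)²) = √(18906.250 + 9044.010) = 167.2 mm
A–C: √((-505.3)² + (-400.0)²) = √(255328.090 + 160000.000) = 644.5 mm
A–D: √((305.8)² + (-425.2)²) = √(93513.640 + 180795.040) = 523.7 mm
A–E: √((-586.0)² + (-643.8)²) = √(343396.000 + 414478.440) = 870.6 mm
A–F: √((-369.6)² + (-197.5)²) = √(136604.160 + 39006.250) = 419.1 mm
B–C: √((-367.8)² + (-304.9)²) = √(135276.840 + 92964.010) = 477.7 mm
B–D: √((443.3)² + (-330.1)²) = √(196514.890 + 108966.010) = 552.7 mm
B–E: √((-448.5)² + (-548.7)²) = √(201152.250 + 301071.690) = 708.7 mm
B–F: √((-232.1)² + (-102.4)²) = √(53870.410 + 10485.760) = 253.7 mm
C–D: √((811.1)² + (-25.2)²) = √(657883.210 + 635.040) = 811.5 mm
C–E: √((-80.7)² + (-243.8)²) = √(6512.490 + 59438.440) = 256.8 mm
C–F: √((135.7)² + (202.5)²) = √(18414.490 + 41006.250) = 243.8 mm
D–E: √((-891.8)² + (-218.6)²) = √(795307.240 + 47785.960) = 918.2 mm
D–F: √((-675.4)² + (227.7)²) = √(456165.160 + 51847.290) = 712.7 mm
E–F: √((216.4)² + (446.3)²) = √(46828.960 + 199183.690) = 496.0 mm
Closest pair: A–B at 167.2 mm.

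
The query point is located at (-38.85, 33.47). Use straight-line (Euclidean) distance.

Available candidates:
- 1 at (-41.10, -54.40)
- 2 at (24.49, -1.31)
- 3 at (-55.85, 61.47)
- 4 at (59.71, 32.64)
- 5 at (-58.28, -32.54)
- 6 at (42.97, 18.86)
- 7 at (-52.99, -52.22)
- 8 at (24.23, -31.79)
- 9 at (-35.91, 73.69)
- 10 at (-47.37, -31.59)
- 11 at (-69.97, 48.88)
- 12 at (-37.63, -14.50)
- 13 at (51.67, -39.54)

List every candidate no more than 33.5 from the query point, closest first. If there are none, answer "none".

3

Distances from (-38.85, 33.47):
1: √((-2.25)² + (-87.87)²) = √(5.0625 + 7721.1369) = 87.90
2: √((63.34)² + (-34.78)²) = √(4011.9556 + 1209.6484) = 72.26
3: √((-17.00)² + (28.00)²) = √(289.0000 + 784.0000) = 32.76
4: √((98.56)² + (-0.83)²) = √(9714.0736 + 0.6889) = 98.56
5: √((-19.43)² + (-66.01)²) = √(377.5249 + 4357.3201) = 68.81
6: √((81.82)² + (-14.61)²) = √(6694.5124 + 213.4521) = 83.11
7: √((-14.14)² + (-85.69)²) = √(199.9396 + 7342.7761) = 86.85
8: √((63.08)² + (-65.26)²) = √(3979.0864 + 4258.8676) = 90.76
9: √((2.94)² + (40.22)²) = √(8.6436 + 1617.6484) = 40.33
10: √((-8.52)² + (-65.06)²) = √(72.5904 + 4232.8036) = 65.62
11: √((-31.12)² + (15.41)²) = √(968.4544 + 237.4681) = 34.73
12: √((1.22)² + (-47.97)²) = √(1.4884 + 2301.1209) = 47.99
13: √((90.52)² + (-73.01)²) = √(8193.8704 + 5330.4601) = 116.29
Threshold 33.5: 3 (32.76) is within range.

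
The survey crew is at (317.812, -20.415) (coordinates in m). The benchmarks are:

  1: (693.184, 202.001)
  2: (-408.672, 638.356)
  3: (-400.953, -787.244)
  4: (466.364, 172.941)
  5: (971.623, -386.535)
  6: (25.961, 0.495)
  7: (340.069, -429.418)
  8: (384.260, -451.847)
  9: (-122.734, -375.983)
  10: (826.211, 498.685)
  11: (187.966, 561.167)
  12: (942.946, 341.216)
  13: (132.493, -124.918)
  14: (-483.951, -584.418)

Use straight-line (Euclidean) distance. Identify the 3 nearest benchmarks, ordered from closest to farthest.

Distances from (317.812, -20.415):
1: 436.318 m
2: 980.693 m
3: 1051.023 m
4: 243.832 m
5: 749.341 m
6: 292.599 m
7: 409.608 m
8: 436.519 m
9: 566.135 m
10: 726.591 m
11: 595.901 m
12: 722.198 m
13: 212.753 m
14: 980.267 m
Sorted: 13 (212.753 m) < 4 (243.832 m) < 6 (292.599 m) < 7 (409.608 m) < 1 (436.318 m) < …

13, 4, 6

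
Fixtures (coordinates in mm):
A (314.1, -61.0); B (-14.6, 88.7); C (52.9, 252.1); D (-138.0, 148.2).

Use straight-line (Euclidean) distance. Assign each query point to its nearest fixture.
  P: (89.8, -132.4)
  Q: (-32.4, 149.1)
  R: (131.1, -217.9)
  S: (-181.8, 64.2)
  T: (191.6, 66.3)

P→A; Q→B; R→A; S→D; T→A

P at (89.8, -132.4):
  A: √((224.3)² + (71.4)²) = √(50310.490 + 5097.960) = 235.4 mm
  B: √((-104.4)² + (221.1)²) = √(10899.360 + 48885.210) = 244.5 mm
  C: √((-36.9)² + (384.5)²) = √(1361.610 + 147840.250) = 386.3 mm
  D: √((-227.8)² + (280.6)²) = √(51892.840 + 78736.360) = 361.4 mm
  → nearest: A (235.4 mm)
Q at (-32.4, 149.1):
  A: √((346.5)² + (-210.1)²) = √(120062.250 + 44142.010) = 405.2 mm
  B: √((17.8)² + (-60.4)²) = √(316.840 + 3648.160) = 63.0 mm
  C: √((85.3)² + (103.0)²) = √(7276.090 + 10609.000) = 133.7 mm
  D: √((-105.6)² + (-0.9)²) = √(11151.360 + 0.810) = 105.6 mm
  → nearest: B (63.0 mm)
R at (131.1, -217.9):
  A: √((183.0)² + (156.9)²) = √(33489.000 + 24617.610) = 241.1 mm
  B: √((-145.7)² + (306.6)²) = √(21228.490 + 94003.560) = 339.5 mm
  C: √((-78.2)² + (470.0)²) = √(6115.240 + 220900.000) = 476.5 mm
  D: √((-269.1)² + (366.1)²) = √(72414.810 + 134029.210) = 454.4 mm
  → nearest: A (241.1 mm)
S at (-181.8, 64.2):
  A: √((495.9)² + (-125.2)²) = √(245916.810 + 15675.040) = 511.5 mm
  B: √((167.2)² + (24.5)²) = √(27955.840 + 600.250) = 169.0 mm
  C: √((234.7)² + (187.9)²) = √(55084.090 + 35306.410) = 300.7 mm
  D: √((43.8)² + (84.0)²) = √(1918.440 + 7056.000) = 94.7 mm
  → nearest: D (94.7 mm)
T at (191.6, 66.3):
  A: √((122.5)² + (-127.3)²) = √(15006.250 + 16205.290) = 176.7 mm
  B: √((-206.2)² + (22.4)²) = √(42518.440 + 501.760) = 207.4 mm
  C: √((-138.7)² + (185.8)²) = √(19237.690 + 34521.640) = 231.9 mm
  D: √((-329.6)² + (81.9)²) = √(108636.160 + 6707.610) = 339.6 mm
  → nearest: A (176.7 mm)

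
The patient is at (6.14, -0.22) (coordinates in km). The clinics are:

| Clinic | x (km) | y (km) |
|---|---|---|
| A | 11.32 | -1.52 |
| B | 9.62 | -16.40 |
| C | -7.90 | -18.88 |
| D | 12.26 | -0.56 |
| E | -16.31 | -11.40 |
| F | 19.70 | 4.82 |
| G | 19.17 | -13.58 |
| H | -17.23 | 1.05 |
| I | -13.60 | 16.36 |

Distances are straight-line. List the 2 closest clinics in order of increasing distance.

Distances from (6.14, -0.22):
A: 5.34 km
B: 16.55 km
C: 23.35 km
D: 6.13 km
E: 25.08 km
F: 14.47 km
G: 18.66 km
H: 23.40 km
I: 25.78 km
Sorted: A (5.34 km) < D (6.13 km) < F (14.47 km) < B (16.55 km) < …

A, D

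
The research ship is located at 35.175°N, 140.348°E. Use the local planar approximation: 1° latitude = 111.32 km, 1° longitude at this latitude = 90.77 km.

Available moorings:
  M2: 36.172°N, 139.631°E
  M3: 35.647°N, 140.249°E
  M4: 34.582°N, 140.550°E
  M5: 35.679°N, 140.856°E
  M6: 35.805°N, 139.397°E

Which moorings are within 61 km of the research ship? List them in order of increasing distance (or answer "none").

M3

Distances from 35.175°N, 140.348°E:
M2: 128.661 km
M3: 53.306 km
M4: 68.512 km
M5: 72.623 km
M6: 111.220 km
Threshold 61 km: M3 (53.306 km) is within range.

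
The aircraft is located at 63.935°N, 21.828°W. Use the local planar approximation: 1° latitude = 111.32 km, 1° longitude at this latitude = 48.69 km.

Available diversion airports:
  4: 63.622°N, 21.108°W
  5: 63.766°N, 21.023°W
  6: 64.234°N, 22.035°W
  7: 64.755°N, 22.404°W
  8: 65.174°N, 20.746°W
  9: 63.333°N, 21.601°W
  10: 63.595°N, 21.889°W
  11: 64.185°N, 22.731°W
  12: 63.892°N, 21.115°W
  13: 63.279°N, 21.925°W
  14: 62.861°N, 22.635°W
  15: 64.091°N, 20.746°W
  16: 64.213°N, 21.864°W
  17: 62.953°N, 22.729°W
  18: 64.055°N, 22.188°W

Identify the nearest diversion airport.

Distances from 63.935°N, 21.828°W:
4: 49.427 km
5: 43.477 km
6: 34.777 km
7: 95.494 km
8: 147.644 km
9: 67.920 km
10: 37.965 km
11: 52.035 km
12: 35.044 km
13: 73.178 km
14: 125.849 km
15: 55.471 km
16: 30.997 km
17: 117.790 km
18: 22.038 km
Minimum: 18 at 22.038 km.

18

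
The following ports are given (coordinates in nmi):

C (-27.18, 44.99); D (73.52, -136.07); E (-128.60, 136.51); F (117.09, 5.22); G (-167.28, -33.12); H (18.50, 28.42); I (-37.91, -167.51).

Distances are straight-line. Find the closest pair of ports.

C and H

Pairwise distances:
C–D: 207.18 nmi
C–E: 136.61 nmi
C–F: 149.65 nmi
C–G: 160.40 nmi
C–H: 48.59 nmi
C–I: 212.77 nmi
D–E: 339.34 nmi
D–F: 147.86 nmi
D–G: 261.88 nmi
D–H: 173.45 nmi
D–I: 115.78 nmi
E–F: 278.57 nmi
E–G: 173.98 nmi
E–H: 182.54 nmi
E–I: 317.26 nmi
F–G: 286.94 nmi
F–H: 101.28 nmi
F–I: 232.08 nmi
G–H: 195.71 nmi
G–I: 186.54 nmi
H–I: 203.89 nmi
Closest pair: C–H at 48.59 nmi.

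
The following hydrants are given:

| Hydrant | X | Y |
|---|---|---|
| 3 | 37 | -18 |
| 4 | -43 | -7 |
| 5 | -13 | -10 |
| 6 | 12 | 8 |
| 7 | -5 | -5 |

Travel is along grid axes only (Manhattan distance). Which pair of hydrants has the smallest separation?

Pairwise distances:
3–4: |-80| + |11| = 80 + 11 = 91
3–5: |-50| + |8| = 50 + 8 = 58
3–6: |-25| + |26| = 25 + 26 = 51
3–7: |-42| + |13| = 42 + 13 = 55
4–5: |30| + |-3| = 30 + 3 = 33
4–6: |55| + |15| = 55 + 15 = 70
4–7: |38| + |2| = 38 + 2 = 40
5–6: |25| + |18| = 25 + 18 = 43
5–7: |8| + |5| = 8 + 5 = 13
6–7: |-17| + |-13| = 17 + 13 = 30
Closest pair: 5–7 at 13.

5 and 7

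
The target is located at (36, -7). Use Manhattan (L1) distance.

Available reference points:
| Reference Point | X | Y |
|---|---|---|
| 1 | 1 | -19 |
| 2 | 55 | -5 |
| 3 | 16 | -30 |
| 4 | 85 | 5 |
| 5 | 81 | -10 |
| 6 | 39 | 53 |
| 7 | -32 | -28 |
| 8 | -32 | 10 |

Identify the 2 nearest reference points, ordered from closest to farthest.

Distances from (36, -7):
1: 47
2: 21
3: 43
4: 61
5: 48
6: 63
7: 89
8: 85
Sorted: 2 (21) < 3 (43) < 1 (47) < 5 (48) < …

2, 3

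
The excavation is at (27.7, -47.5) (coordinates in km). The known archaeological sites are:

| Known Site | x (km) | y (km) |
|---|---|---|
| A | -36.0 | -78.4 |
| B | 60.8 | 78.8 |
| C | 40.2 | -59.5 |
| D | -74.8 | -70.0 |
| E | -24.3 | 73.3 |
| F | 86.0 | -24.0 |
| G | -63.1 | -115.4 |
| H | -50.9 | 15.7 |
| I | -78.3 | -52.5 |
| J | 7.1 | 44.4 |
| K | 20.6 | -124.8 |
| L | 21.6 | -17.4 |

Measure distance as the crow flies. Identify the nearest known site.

Distances from (27.7, -47.5):
A: √((-63.7)² + (-30.9)²) = √(4057.690 + 954.810) = 70.8 km
B: √((33.1)² + (126.3)²) = √(1095.610 + 15951.690) = 130.6 km
C: √((12.5)² + (-12.0)²) = √(156.250 + 144.000) = 17.3 km
D: √((-102.5)² + (-22.5)²) = √(10506.250 + 506.250) = 104.9 km
E: √((-52.0)² + (120.8)²) = √(2704.000 + 14592.640) = 131.5 km
F: √((58.3)² + (23.5)²) = √(3398.890 + 552.250) = 62.9 km
G: √((-90.8)² + (-67.9)²) = √(8244.640 + 4610.410) = 113.4 km
H: √((-78.6)² + (63.2)²) = √(6177.960 + 3994.240) = 100.9 km
I: √((-106.0)² + (-5.0)²) = √(11236.000 + 25.000) = 106.1 km
J: √((-20.6)² + (91.9)²) = √(424.360 + 8445.610) = 94.2 km
K: √((-7.1)² + (-77.3)²) = √(50.410 + 5975.290) = 77.6 km
L: √((-6.1)² + (30.1)²) = √(37.210 + 906.010) = 30.7 km
Minimum: C at 17.3 km.

C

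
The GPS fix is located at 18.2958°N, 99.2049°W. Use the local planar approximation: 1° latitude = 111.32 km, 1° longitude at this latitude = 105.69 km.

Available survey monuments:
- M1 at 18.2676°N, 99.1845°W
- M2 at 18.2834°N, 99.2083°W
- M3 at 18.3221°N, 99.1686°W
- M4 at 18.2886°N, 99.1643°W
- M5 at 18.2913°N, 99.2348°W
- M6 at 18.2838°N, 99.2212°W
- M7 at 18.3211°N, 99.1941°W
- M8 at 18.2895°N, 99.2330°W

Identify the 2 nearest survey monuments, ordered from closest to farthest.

M2, M6

Distances from 18.2958°N, 99.2049°W:
M1: 3.8083 km
M2: 1.4264 km
M3: 4.8260 km
M4: 4.3652 km
M5: 3.1996 km
M6: 2.1800 km
M7: 3.0389 km
M8: 3.0516 km
Sorted: M2 (1.4264 km) < M6 (2.1800 km) < M7 (3.0389 km) < M8 (3.0516 km) < …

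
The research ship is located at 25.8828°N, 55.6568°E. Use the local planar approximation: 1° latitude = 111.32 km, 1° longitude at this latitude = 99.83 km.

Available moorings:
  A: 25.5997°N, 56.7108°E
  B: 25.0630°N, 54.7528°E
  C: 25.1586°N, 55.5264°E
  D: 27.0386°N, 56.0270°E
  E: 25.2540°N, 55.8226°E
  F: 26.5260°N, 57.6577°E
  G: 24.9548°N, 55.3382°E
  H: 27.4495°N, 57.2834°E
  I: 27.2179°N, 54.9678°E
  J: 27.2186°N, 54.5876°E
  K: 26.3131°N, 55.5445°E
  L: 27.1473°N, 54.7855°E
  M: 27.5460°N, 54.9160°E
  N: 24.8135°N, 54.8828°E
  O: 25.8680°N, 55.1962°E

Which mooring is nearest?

O

Distances from 25.8828°N, 55.6568°E:
A: √((-0.2831·111.32)² + (1.0540·99.83)²) = √(993.175812 + 11071.420961) = 109.8390 km
B: √((-0.8198·111.32)² + (-0.9040·99.83)²) = √(8328.412423 + 8144.398274) = 128.3464 km
C: √((-0.7242·111.32)² + (-0.1304·99.83)²) = √(6499.252895 + 169.463950) = 81.6622 km
D: √((1.1558·111.32)² + (0.3702·99.83)²) = √(16554.336375 + 1365.824727) = 133.8662 km
E: √((-0.6288·111.32)² + (0.1658·99.83)²) = √(4899.722244 + 273.962547) = 71.9283 km
F: √((0.6432·111.32)² + (2.0009·99.83)²) = √(5126.706638 + 39900.001377) = 212.1950 km
G: √((-0.9280·111.32)² + (-0.3186·99.83)²) = √(10671.914761 + 1011.611331) = 108.0904 km
H: √((1.5667·111.32)² + (1.6266·99.83)²) = √(30417.119373 + 26368.393927) = 238.2971 km
I: √((1.3351·111.32)² + (-0.6890·99.83)²) = √(22088.894815 + 4731.083205) = 163.7681 km
J: √((1.3358·111.32)² + (-1.0692·99.83)²) = √(22112.063536 + 11393.051024) = 183.0440 km
K: √((0.4303·111.32)² + (-0.1123·99.83)²) = √(2294.505418 + 125.684481) = 49.1954 km
L: √((1.2645·111.32)² + (-0.8713·99.83)²) = √(19814.543110 + 7565.847274) = 165.4702 km
M: √((1.6632·111.32)² + (-0.7408·99.83)²) = √(34279.568614 + 5469.203582) = 199.3709 km
N: √((-1.0693·111.32)² + (-0.7740·99.83)²) = √(14169.206477 + 5970.408729) = 141.9141 km
O: √((-0.0148·111.32)² + (-0.4606·99.83)²) = √(2.714375 + 2114.316551) = 46.0112 km
Minimum: O at 46.0112 km.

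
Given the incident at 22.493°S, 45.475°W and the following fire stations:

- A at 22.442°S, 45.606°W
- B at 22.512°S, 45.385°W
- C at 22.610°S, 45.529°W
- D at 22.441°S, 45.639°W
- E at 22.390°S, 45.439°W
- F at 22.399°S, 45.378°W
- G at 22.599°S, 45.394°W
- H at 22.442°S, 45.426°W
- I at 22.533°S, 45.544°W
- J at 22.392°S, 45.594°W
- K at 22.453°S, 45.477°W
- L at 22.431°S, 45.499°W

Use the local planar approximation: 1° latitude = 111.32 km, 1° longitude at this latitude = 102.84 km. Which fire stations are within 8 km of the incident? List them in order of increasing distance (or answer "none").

K, L, H

Distances from 22.493°S, 45.475°W:
A: √((0.051·111.32)² + (-0.131·102.84)²) = √(32.23196 + 181.49586) = 14.619 km
B: √((-0.019·111.32)² + (0.090·102.84)²) = √(4.47356 + 85.66613) = 9.494 km
C: √((-0.117·111.32)² + (-0.054·102.84)²) = √(169.63604 + 30.83981) = 14.159 km
D: √((0.052·111.32)² + (-0.164·102.84)²) = √(33.50835 + 284.45386) = 17.831 km
E: √((0.103·111.32)² + (0.036·102.84)²) = √(131.46824 + 13.70658) = 12.049 km
F: √((0.094·111.32)² + (0.097·102.84)²) = √(109.49697 + 99.51020) = 14.457 km
G: √((-0.106·111.32)² + (0.081·102.84)²) = √(139.23811 + 69.38957) = 14.444 km
H: √((0.051·111.32)² + (0.049·102.84)²) = √(32.23196 + 25.39313) = 7.591 km
I: √((-0.040·111.32)² + (-0.069·102.84)²) = √(19.82743 + 50.35265) = 8.377 km
J: √((0.101·111.32)² + (-0.119·102.84)²) = √(126.41224 + 149.76766) = 16.619 km
K: √((0.040·111.32)² + (-0.002·102.84)²) = √(19.82743 + 0.04230) = 4.458 km
L: √((0.062·111.32)² + (-0.024·102.84)²) = √(47.63540 + 6.09181) = 7.330 km
Threshold 8 km: K (4.458 km), L (7.330 km), H (7.591 km) are within range.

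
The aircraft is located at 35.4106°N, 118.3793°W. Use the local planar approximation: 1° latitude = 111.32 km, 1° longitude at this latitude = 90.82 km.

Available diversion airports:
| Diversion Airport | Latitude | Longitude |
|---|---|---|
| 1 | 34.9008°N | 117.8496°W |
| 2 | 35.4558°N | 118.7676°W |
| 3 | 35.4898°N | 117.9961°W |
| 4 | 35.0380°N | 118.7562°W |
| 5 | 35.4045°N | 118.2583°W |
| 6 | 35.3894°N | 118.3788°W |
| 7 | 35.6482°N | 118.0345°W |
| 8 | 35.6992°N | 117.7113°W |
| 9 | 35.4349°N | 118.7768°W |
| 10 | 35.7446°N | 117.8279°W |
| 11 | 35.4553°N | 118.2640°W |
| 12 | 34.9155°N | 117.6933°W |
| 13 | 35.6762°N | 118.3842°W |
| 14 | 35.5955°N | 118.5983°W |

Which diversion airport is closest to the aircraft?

Distances from 35.4106°N, 118.3793°W:
1: √((-0.5098·111.32)² + (0.5297·90.82)²) = √(3220.668737 + 2314.317509) = 74.3975 km
2: √((0.0452·111.32)² + (-0.3883·90.82)²) = √(25.317643 + 1243.648860) = 35.6226 km
3: √((0.0792·111.32)² + (0.3832·90.82)²) = √(77.731448 + 1211.194795) = 35.9016 km
4: √((-0.3726·111.32)² + (-0.3769·90.82)²) = √(1720.410547 + 1171.696871) = 53.7783 km
5: √((-0.0061·111.32)² + (0.1210·90.82)²) = √(0.461112 + 120.762956) = 11.0102 km
6: √((-0.0212·111.32)² + (0.0005·90.82)²) = √(5.569524 + 0.002062) = 2.3604 km
7: √((0.2376·111.32)² + (0.3448·90.82)²) = √(699.583033 + 980.612691) = 40.9902 km
8: √((0.2886·111.32)² + (0.6680·90.82)²) = √(1032.141045 + 3680.577103) = 68.6492 km
9: √((0.0243·111.32)² + (-0.3975·90.82)²) = √(7.317436 + 1303.278591) = 36.2022 km
10: √((0.3340·111.32)² + (0.5514·90.82)²) = √(1382.417838 + 2507.820907) = 62.3718 km
11: √((0.0447·111.32)² + (0.1153·90.82)²) = √(24.760616 + 109.653276) = 11.5937 km
12: √((-0.4951·111.32)² + (0.6860·90.82)²) = √(3037.611638 + 3881.603998) = 83.1818 km
13: √((0.2656·111.32)² + (-0.0049·90.82)²) = √(874.183362 + 0.198041) = 29.5699 km
14: √((0.1849·111.32)² + (-0.2190·90.82)²) = √(423.662688 + 395.595393) = 28.6227 km
Minimum: 6 at 2.3604 km.

6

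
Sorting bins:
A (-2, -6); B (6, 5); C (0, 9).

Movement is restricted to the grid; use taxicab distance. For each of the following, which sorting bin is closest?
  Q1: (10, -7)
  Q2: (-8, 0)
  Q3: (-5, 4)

Q1→A; Q2→A; Q3→C

Q1 at (10, -7):
  A: 13
  B: 16
  C: 26
  → nearest: A (13)
Q2 at (-8, 0):
  A: 12
  B: 19
  C: 17
  → nearest: A (12)
Q3 at (-5, 4):
  A: 13
  B: 12
  C: 10
  → nearest: C (10)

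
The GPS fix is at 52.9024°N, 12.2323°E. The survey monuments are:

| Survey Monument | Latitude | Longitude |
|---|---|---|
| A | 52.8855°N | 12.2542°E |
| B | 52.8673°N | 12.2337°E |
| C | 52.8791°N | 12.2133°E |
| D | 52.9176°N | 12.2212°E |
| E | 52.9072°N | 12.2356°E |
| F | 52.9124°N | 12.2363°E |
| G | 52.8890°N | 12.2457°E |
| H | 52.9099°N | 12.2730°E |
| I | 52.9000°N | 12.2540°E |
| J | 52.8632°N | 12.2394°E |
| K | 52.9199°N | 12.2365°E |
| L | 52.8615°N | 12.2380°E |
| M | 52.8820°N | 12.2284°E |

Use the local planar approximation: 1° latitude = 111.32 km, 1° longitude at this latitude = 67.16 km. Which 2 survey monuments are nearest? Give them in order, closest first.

Distances from 52.9024°N, 12.2323°E:
A: 2.3880 km
B: 3.9085 km
C: 2.8906 km
D: 1.8490 km
E: 0.5785 km
F: 1.1452 km
G: 1.7421 km
H: 2.8581 km
I: 1.4817 km
J: 4.3897 km
K: 1.9684 km
L: 4.5691 km
M: 2.2860 km
Sorted: E (0.5785 km) < F (1.1452 km) < I (1.4817 km) < G (1.7421 km) < …

E, F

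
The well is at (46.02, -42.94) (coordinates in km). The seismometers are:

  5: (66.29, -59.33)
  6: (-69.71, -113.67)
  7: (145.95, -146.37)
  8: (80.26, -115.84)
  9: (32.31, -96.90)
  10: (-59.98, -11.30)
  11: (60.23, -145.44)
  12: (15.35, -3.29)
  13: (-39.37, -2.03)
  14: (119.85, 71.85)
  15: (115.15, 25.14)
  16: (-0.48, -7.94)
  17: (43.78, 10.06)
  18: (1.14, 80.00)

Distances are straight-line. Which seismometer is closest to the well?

Distances from (46.02, -42.94):
5: √((20.27)² + (-16.39)²) = √(410.8729 + 268.6321) = 26.07 km
6: √((-115.73)² + (-70.73)²) = √(13393.4329 + 5002.7329) = 135.63 km
7: √((99.93)² + (-103.43)²) = √(9986.0049 + 10697.7649) = 143.82 km
8: √((34.24)² + (-72.90)²) = √(1172.3776 + 5314.4100) = 80.54 km
9: √((-13.71)² + (-53.96)²) = √(187.9641 + 2911.6816) = 55.67 km
10: √((-106.00)² + (31.64)²) = √(11236.0000 + 1001.0896) = 110.62 km
11: √((14.21)² + (-102.50)²) = √(201.9241 + 10506.2500) = 103.48 km
12: √((-30.67)² + (39.65)²) = √(940.6489 + 1572.1225) = 50.13 km
13: √((-85.39)² + (40.91)²) = √(7291.4521 + 1673.6281) = 94.68 km
14: √((73.83)² + (114.79)²) = √(5450.8689 + 13176.7441) = 136.48 km
15: √((69.13)² + (68.08)²) = √(4778.9569 + 4634.8864) = 97.02 km
16: √((-46.50)² + (35.00)²) = √(2162.2500 + 1225.0000) = 58.20 km
17: √((-2.24)² + (53.00)²) = √(5.0176 + 2809.0000) = 53.05 km
18: √((-44.88)² + (122.94)²) = √(2014.2144 + 15114.2436) = 130.88 km
Minimum: 5 at 26.07 km.

5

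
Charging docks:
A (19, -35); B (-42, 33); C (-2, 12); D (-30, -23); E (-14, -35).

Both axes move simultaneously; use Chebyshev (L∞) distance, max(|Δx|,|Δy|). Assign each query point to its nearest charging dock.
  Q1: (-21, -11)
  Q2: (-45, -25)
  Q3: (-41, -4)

Q1 at (-21, -11):
  A: max(|40|, |-24|) = 40
  B: max(|-21|, |44|) = 44
  C: max(|19|, |23|) = 23
  D: max(|-9|, |-12|) = 12
  E: max(|7|, |-24|) = 24
  → nearest: D (12)
Q2 at (-45, -25):
  A: max(|64|, |-10|) = 64
  B: max(|3|, |58|) = 58
  C: max(|43|, |37|) = 43
  D: max(|15|, |2|) = 15
  E: max(|31|, |-10|) = 31
  → nearest: D (15)
Q3 at (-41, -4):
  A: max(|60|, |-31|) = 60
  B: max(|-1|, |37|) = 37
  C: max(|39|, |16|) = 39
  D: max(|11|, |-19|) = 19
  E: max(|27|, |-31|) = 31
  → nearest: D (19)

Q1→D; Q2→D; Q3→D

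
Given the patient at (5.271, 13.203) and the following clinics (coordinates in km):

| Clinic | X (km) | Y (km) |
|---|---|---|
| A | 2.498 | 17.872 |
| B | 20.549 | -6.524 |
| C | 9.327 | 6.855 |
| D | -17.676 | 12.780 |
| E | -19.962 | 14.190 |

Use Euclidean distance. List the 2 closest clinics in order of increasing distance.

A, C

Distances from (5.271, 13.203):
A: √((-2.773)² + (4.669)²) = √(7.68953 + 21.79956) = 5.430 km
B: √((15.278)² + (-19.727)²) = √(233.41728 + 389.15453) = 24.951 km
C: √((4.056)² + (-6.348)²) = √(16.45114 + 40.29710) = 7.533 km
D: √((-22.947)² + (-0.423)²) = √(526.56481 + 0.17893) = 22.951 km
E: √((-25.233)² + (0.987)²) = √(636.70429 + 0.97417) = 25.252 km
Sorted: A (5.430 km) < C (7.533 km) < D (22.951 km) < B (24.951 km) < …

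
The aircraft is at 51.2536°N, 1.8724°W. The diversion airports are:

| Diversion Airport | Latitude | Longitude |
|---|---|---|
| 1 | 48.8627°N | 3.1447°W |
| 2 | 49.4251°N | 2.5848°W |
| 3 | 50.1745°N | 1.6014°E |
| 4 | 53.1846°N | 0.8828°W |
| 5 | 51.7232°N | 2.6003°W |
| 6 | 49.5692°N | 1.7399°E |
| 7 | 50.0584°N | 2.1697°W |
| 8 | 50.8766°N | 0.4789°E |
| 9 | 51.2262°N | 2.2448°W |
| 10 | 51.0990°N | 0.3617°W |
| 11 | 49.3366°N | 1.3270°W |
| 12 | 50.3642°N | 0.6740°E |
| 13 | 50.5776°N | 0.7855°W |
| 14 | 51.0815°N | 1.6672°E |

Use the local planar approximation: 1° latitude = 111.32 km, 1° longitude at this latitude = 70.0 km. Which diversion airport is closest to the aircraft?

Distances from 51.2536°N, 1.8724°W:
1: √((-2.3909·111.32)² + (-1.2723·70.0)²) = √(70838.477637 + 7931.861721) = 280.6605 km
2: √((-1.8285·111.32)² + (-0.7124·70.0)²) = √(41432.040704 + 2486.817424) = 209.5683 km
3: √((-1.0791·111.32)² + (3.4738·70.0)²) = √(14430.114608 + 59129.703556) = 271.2191 km
4: √((1.9310·111.32)² + (0.9896·70.0)²) = √(46207.337288 + 4798.609984) = 225.8450 km
5: √((0.4696·111.32)² + (-0.7279·70.0)²) = √(2732.766793 + 2596.208209) = 72.9998 km
6: √((-1.6844·111.32)² + (3.6123·70.0)²) = √(35159.028055 + 63938.685321) = 314.7979 km
7: √((-1.1952·111.32)² + (-0.2973·70.0)²) = √(17702.213091 + 433.097721) = 134.6674 km
8: √((-0.3770·111.32)² + (2.3513·70.0)²) = √(1761.282807 + 27090.197281) = 169.8572 km
9: √((-0.0274·111.32)² + (-0.3724·70.0)²) = √(9.303525 + 679.540624) = 26.2458 km
10: √((-0.1546·111.32)² + (1.5107·70.0)²) = √(296.186578 + 11182.851001) = 107.1403 km
11: √((-1.9170·111.32)² + (0.5454·70.0)²) = √(45539.747792 + 1457.559684) = 216.7886 km
12: √((-0.8894·111.32)² + (2.5464·70.0)²) = √(9802.585648 + 31772.349504) = 203.8993 km
13: √((-0.6760·111.32)² + (1.0869·70.0)²) = √(5662.911665 + 5788.622889) = 107.0118 km
14: √((-0.1721·111.32)² + (3.5396·70.0)²) = √(367.035554 + 61390.963984) = 248.5116 km
Minimum: 9 at 26.2458 km.

9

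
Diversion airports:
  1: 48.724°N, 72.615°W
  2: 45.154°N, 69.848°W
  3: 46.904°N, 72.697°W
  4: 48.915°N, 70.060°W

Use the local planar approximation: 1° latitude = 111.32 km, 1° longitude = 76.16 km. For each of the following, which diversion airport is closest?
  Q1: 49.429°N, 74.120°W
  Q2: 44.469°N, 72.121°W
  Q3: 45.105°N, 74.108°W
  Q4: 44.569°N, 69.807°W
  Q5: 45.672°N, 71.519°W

Q1→1; Q2→2; Q3→3; Q4→2; Q5→2

Q1 at 49.429°N, 74.120°W:
  1: 138.914 km
  2: 576.481 km
  3: 301.252 km
  4: 314.459 km
  → nearest: 1 (138.914 km)
Q2 at 44.469°N, 72.121°W:
  1: 475.158 km
  2: 189.162 km
  3: 274.591 km
  4: 519.223 km
  → nearest: 2 (189.162 km)
Q3 at 45.105°N, 74.108°W:
  1: 418.606 km
  2: 324.487 km
  3: 227.275 km
  4: 524.339 km
  → nearest: 3 (227.275 km)
Q4 at 44.569°N, 69.807°W:
  1: 509.581 km
  2: 65.197 km
  3: 340.602 km
  4: 484.180 km
  → nearest: 2 (65.197 km)
Q5 at 45.672°N, 71.519°W:
  1: 349.852 km
  2: 139.718 km
  3: 163.885 km
  4: 377.725 km
  → nearest: 2 (139.718 km)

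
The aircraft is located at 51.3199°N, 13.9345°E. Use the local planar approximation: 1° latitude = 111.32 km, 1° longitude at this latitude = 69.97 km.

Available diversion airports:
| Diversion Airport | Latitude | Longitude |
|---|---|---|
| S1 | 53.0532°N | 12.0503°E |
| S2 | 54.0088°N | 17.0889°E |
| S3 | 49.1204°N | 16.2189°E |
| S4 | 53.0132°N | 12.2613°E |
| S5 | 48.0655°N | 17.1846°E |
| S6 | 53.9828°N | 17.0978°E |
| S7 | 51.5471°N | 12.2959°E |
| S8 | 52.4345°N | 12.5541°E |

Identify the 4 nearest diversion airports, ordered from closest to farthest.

S7, S8, S4, S1

Distances from 51.3199°N, 13.9345°E:
S1: √((1.7333·111.32)² + (-1.8842·69.97)²) = √(37230.071421 + 17381.119551) = 233.6904 km
S2: √((2.6889·111.32)² + (3.1544·69.97)²) = √(89597.459916 + 48714.390814) = 371.9030 km
S3: √((-2.1995·111.32)² + (2.2844·69.97)²) = √(59950.709601 + 25548.655531) = 292.4027 km
S4: √((1.6933·111.32)² + (-1.6732·69.97)²) = √(35531.554815 + 13706.275583) = 221.8960 km
S5: √((-3.2544·111.32)² + (3.2501·69.97)²) = √(131246.659285 + 51715.079326) = 427.7403 km
S6: √((2.6629·111.32)² + (3.1633·69.97)²) = √(87873.132956 + 48989.669606) = 369.9497 km
S7: √((0.2272·111.32)² + (-1.6386·69.97)²) = √(639.680408 + 13145.274179) = 117.4093 km
S8: √((1.1146·111.32)² + (-1.3804·69.97)²) = √(15395.169427 + 9328.968981) = 157.2391 km
Sorted: S7 (117.4093 km) < S8 (157.2391 km) < S4 (221.8960 km) < S1 (233.6904 km) < S3 (292.4027 km) < S6 (369.9497 km) < …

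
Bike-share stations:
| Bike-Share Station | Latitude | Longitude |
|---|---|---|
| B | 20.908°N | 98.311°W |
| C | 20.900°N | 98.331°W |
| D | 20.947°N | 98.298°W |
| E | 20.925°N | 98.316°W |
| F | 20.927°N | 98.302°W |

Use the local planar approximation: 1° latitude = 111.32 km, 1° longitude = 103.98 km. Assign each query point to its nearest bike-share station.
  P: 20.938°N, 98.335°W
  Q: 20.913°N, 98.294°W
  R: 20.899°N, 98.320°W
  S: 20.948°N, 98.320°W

P at 20.938°N, 98.335°W:
  B: √((-0.030·111.32)² + (0.024·103.98)²) = √(11.15293 + 6.22762) = 4.169 km
  C: √((-0.038·111.32)² + (0.004·103.98)²) = √(17.89425 + 0.17299) = 4.251 km
  D: √((0.009·111.32)² + (0.037·103.98)²) = √(1.00376 + 14.80141) = 3.976 km
  E: √((-0.013·111.32)² + (0.019·103.98)²) = √(2.09427 + 3.90307) = 2.449 km
  F: √((-0.011·111.32)² + (0.033·103.98)²) = √(1.49945 + 11.77409) = 3.643 km
  → nearest: E (2.449 km)
Q at 20.913°N, 98.294°W:
  B: √((-0.005·111.32)² + (-0.017·103.98)²) = √(0.30980 + 3.12462) = 1.853 km
  C: √((-0.013·111.32)² + (-0.037·103.98)²) = √(2.09427 + 14.80141) = 4.110 km
  D: √((0.034·111.32)² + (-0.004·103.98)²) = √(14.32532 + 0.17299) = 3.808 km
  E: √((0.012·111.32)² + (-0.022·103.98)²) = √(1.78447 + 5.23293) = 2.649 km
  F: √((0.014·111.32)² + (-0.008·103.98)²) = √(2.42886 + 0.69196) = 1.767 km
  → nearest: F (1.767 km)
R at 20.899°N, 98.320°W:
  B: √((0.009·111.32)² + (0.009·103.98)²) = √(1.00376 + 0.87576) = 1.371 km
  C: √((0.001·111.32)² + (-0.011·103.98)²) = √(0.01239 + 1.30823) = 1.149 km
  D: √((0.048·111.32)² + (0.022·103.98)²) = √(28.55150 + 5.23293) = 5.812 km
  E: √((0.026·111.32)² + (0.004·103.98)²) = √(8.37709 + 0.17299) = 2.924 km
  F: √((0.028·111.32)² + (0.018·103.98)²) = √(9.71544 + 3.50304) = 3.636 km
  → nearest: C (1.149 km)
S at 20.948°N, 98.320°W:
  B: √((-0.040·111.32)² + (0.009·103.98)²) = √(19.82743 + 0.87576) = 4.550 km
  C: √((-0.048·111.32)² + (-0.011·103.98)²) = √(28.55150 + 1.30823) = 5.464 km
  D: √((-0.001·111.32)² + (0.022·103.98)²) = √(0.01239 + 5.23293) = 2.290 km
  E: √((-0.023·111.32)² + (0.004·103.98)²) = √(6.55544 + 0.17299) = 2.594 km
  F: √((-0.021·111.32)² + (0.018·103.98)²) = √(5.46493 + 3.50304) = 2.995 km
  → nearest: D (2.290 km)

P→E; Q→F; R→C; S→D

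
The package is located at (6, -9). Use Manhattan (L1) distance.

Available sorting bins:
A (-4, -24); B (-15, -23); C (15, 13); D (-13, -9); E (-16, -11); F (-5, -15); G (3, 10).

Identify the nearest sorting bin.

Distances from (6, -9):
A: |-10| + |-15| = 10 + 15 = 25
B: |-21| + |-14| = 21 + 14 = 35
C: |9| + |22| = 9 + 22 = 31
D: |-19| + |0| = 19 + 0 = 19
E: |-22| + |-2| = 22 + 2 = 24
F: |-11| + |-6| = 11 + 6 = 17
G: |-3| + |19| = 3 + 19 = 22
Minimum: F at 17.

F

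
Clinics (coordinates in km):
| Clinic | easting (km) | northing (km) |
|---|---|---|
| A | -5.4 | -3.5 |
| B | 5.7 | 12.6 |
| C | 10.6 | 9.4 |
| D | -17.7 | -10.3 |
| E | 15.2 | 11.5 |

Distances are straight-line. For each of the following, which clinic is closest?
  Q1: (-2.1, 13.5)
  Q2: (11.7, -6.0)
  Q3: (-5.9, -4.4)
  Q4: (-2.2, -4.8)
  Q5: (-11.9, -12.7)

Q1→B; Q2→C; Q3→A; Q4→A; Q5→D

Q1 at (-2.1, 13.5):
  A: 17.32 km
  B: 7.85 km
  C: 13.35 km
  D: 28.46 km
  E: 17.42 km
  → nearest: B (7.85 km)
Q2 at (11.7, -6.0):
  A: 17.28 km
  B: 19.54 km
  C: 15.44 km
  D: 29.71 km
  E: 17.85 km
  → nearest: C (15.44 km)
Q3 at (-5.9, -4.4):
  A: 1.03 km
  B: 20.58 km
  C: 21.51 km
  D: 13.19 km
  E: 26.42 km
  → nearest: A (1.03 km)
Q4 at (-2.2, -4.8):
  A: 3.45 km
  B: 19.11 km
  C: 19.12 km
  D: 16.45 km
  E: 23.84 km
  → nearest: A (3.45 km)
Q5 at (-11.9, -12.7):
  A: 11.26 km
  B: 30.82 km
  C: 31.54 km
  D: 6.28 km
  E: 36.33 km
  → nearest: D (6.28 km)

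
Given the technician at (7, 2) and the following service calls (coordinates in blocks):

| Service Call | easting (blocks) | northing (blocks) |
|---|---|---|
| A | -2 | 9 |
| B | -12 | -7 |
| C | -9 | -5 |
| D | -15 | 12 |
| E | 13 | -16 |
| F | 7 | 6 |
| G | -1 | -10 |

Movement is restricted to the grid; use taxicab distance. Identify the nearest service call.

F

Distances from (7, 2):
A: |-9| + |7| = 9 + 7 = 16 blocks
B: |-19| + |-9| = 19 + 9 = 28 blocks
C: |-16| + |-7| = 16 + 7 = 23 blocks
D: |-22| + |10| = 22 + 10 = 32 blocks
E: |6| + |-18| = 6 + 18 = 24 blocks
F: |0| + |4| = 0 + 4 = 4 blocks
G: |-8| + |-12| = 8 + 12 = 20 blocks
Minimum: F at 4 blocks.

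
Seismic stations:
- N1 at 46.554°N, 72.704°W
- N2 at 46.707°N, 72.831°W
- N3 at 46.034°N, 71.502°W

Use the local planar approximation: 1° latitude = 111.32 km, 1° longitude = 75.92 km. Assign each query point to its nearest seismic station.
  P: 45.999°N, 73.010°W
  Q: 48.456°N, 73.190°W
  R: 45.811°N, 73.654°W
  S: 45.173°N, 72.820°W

P→N1; Q→N2; R→N1; S→N3

P at 45.999°N, 73.010°W:
  N1: 66.006 km
  N2: 79.978 km
  N3: 114.554 km
  → nearest: N1 (66.006 km)
Q at 48.456°N, 73.190°W:
  N1: 214.922 km
  N2: 196.597 km
  N3: 298.524 km
  → nearest: N2 (196.597 km)
R at 45.811°N, 73.654°W:
  N1: 109.740 km
  N2: 117.697 km
  N3: 165.255 km
  → nearest: N1 (109.740 km)
S at 45.173°N, 72.820°W:
  N1: 153.985 km
  N2: 170.767 km
  N3: 138.561 km
  → nearest: N3 (138.561 km)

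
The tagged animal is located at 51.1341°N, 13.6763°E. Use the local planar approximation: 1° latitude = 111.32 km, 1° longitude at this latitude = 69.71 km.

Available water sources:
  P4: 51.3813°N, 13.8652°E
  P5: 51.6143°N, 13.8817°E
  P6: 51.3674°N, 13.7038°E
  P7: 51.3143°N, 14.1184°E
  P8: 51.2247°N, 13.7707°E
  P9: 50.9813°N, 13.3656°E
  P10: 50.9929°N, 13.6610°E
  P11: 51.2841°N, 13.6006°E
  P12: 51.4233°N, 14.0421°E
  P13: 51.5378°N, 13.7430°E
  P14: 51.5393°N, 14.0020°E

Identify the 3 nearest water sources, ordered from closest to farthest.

Distances from 51.1341°N, 13.6763°E:
P4: 30.5067 km
P5: 55.3403 km
P6: 26.0416 km
P7: 36.7722 km
P8: 12.0426 km
P9: 27.5397 km
P10: 15.7545 km
P11: 17.5120 km
P12: 41.0692 km
P13: 45.1798 km
P14: 50.4988 km
Sorted: P8 (12.0426 km) < P10 (15.7545 km) < P11 (17.5120 km) < P6 (26.0416 km) < P9 (27.5397 km) < …

P8, P10, P11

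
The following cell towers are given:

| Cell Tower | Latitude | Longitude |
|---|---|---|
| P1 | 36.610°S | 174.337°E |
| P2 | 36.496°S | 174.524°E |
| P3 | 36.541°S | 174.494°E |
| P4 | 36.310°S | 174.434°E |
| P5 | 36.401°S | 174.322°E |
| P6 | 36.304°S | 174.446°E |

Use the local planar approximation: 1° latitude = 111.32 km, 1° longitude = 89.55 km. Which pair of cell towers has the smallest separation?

P4 and P6

Pairwise distances:
P1–P2: 21.011 km
P1–P3: 16.021 km
P1–P4: 34.507 km
P1–P5: 23.305 km
P1–P6: 35.435 km
P2–P3: 5.684 km
P2–P4: 22.219 km
P2–P5: 20.954 km
P2–P6: 22.486 km
P3–P4: 26.270 km
P3–P5: 21.912 km
P3–P6: 26.731 km
P4–P5: 14.255 km
P4–P6: 1.265 km
P5–P6: 15.489 km
Closest pair: P4–P6 at 1.265 km.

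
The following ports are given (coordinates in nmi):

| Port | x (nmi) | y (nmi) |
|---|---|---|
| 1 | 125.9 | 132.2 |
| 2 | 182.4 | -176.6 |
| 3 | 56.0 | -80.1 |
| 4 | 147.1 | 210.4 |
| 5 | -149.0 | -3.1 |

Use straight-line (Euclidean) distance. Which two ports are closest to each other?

1 and 4

Pairwise distances:
1–4: 81.0 nmi
2–3: 159.0 nmi
3–5: 219.0 nmi
1–3: 223.5 nmi
3–4: 304.4 nmi
1–5: 306.4 nmi
1–2: 313.9 nmi
4–5: 365.0 nmi
2–5: 374.1 nmi
2–4: 388.6 nmi
Closest pair: 1–4 at 81.0 nmi.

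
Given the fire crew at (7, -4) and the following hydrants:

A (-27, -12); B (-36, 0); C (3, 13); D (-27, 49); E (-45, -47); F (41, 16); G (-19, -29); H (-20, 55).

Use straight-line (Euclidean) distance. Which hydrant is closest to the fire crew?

C

Distances from (7, -4):
A: 34.9
B: 43.2
C: 17.5
D: 63.0
E: 67.5
F: 39.4
G: 36.1
H: 64.9
Minimum: C at 17.5.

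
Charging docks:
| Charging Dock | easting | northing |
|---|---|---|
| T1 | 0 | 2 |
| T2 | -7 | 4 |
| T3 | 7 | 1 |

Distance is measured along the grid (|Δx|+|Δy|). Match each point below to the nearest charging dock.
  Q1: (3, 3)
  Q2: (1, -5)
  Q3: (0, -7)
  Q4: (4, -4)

Q1 at (3, 3):
  T1: 4
  T2: 11
  T3: 6
  → nearest: T1 (4)
Q2 at (1, -5):
  T1: 8
  T2: 17
  T3: 12
  → nearest: T1 (8)
Q3 at (0, -7):
  T1: 9
  T2: 18
  T3: 15
  → nearest: T1 (9)
Q4 at (4, -4):
  T1: 10
  T2: 19
  T3: 8
  → nearest: T3 (8)

Q1→T1; Q2→T1; Q3→T1; Q4→T3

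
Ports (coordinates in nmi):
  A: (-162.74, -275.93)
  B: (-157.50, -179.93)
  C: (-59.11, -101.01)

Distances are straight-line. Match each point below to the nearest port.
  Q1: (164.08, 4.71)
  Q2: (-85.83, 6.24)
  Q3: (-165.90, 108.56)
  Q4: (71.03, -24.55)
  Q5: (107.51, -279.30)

Q1→C; Q2→C; Q3→C; Q4→C; Q5→C

Q1 at (164.08, 4.71):
  A: √((-326.82)² + (-280.64)²) = √(106811.3124 + 78758.8096) = 430.78 nmi
  B: √((-321.58)² + (-184.64)²) = √(103413.6964 + 34091.9296) = 370.82 nmi
  C: √((-223.19)² + (-105.72)²) = √(49813.7761 + 11176.7184) = 246.96 nmi
  → nearest: C (246.96 nmi)
Q2 at (-85.83, 6.24):
  A: √((-76.91)² + (-282.17)²) = √(5915.1481 + 79619.9089) = 292.46 nmi
  B: √((-71.67)² + (-186.17)²) = √(5136.5889 + 34659.2689) = 199.49 nmi
  C: √((26.72)² + (-107.25)²) = √(713.9584 + 11502.5625) = 110.53 nmi
  → nearest: C (110.53 nmi)
Q3 at (-165.90, 108.56):
  A: √((3.16)² + (-384.49)²) = √(9.9856 + 147832.5601) = 384.50 nmi
  B: √((8.40)² + (-288.49)²) = √(70.5600 + 83226.4801) = 288.61 nmi
  C: √((106.79)² + (-209.57)²) = √(11404.1041 + 43919.5849) = 235.21 nmi
  → nearest: C (235.21 nmi)
Q4 at (71.03, -24.55):
  A: √((-233.77)² + (-251.38)²) = √(54648.4129 + 63191.9044) = 343.28 nmi
  B: √((-228.53)² + (-155.38)²) = √(52225.9609 + 24142.9444) = 276.35 nmi
  C: √((-130.14)² + (-76.46)²) = √(16936.4196 + 5846.1316) = 150.94 nmi
  → nearest: C (150.94 nmi)
Q5 at (107.51, -279.30):
  A: √((-270.25)² + (3.37)²) = √(73035.0625 + 11.3569) = 270.27 nmi
  B: √((-265.01)² + (99.37)²) = √(70230.3001 + 9874.3969) = 283.03 nmi
  C: √((-166.62)² + (178.29)²) = √(27762.2244 + 31787.3241) = 244.03 nmi
  → nearest: C (244.03 nmi)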